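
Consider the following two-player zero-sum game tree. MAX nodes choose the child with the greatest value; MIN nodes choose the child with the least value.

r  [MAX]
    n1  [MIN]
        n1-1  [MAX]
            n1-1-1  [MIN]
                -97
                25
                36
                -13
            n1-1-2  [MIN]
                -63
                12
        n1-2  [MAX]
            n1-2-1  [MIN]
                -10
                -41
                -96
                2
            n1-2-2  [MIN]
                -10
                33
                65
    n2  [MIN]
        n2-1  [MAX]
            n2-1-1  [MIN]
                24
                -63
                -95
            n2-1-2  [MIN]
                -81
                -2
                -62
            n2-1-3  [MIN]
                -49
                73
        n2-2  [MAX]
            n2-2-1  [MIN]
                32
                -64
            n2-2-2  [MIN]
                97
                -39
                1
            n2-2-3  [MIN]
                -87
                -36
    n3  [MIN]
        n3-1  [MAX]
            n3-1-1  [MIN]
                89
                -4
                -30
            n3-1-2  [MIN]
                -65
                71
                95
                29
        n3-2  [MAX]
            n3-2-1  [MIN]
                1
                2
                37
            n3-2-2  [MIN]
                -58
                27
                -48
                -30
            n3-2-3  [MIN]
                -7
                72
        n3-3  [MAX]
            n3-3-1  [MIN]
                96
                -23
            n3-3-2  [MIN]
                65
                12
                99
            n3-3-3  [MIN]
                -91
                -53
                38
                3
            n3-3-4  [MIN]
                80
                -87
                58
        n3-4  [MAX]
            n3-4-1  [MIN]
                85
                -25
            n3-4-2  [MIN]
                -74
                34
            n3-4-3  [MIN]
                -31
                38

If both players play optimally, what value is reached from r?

-30

n1-1-1 (MIN): min(-97, 25, 36, -13) = -97
n1-1-2 (MIN): min(-63, 12) = -63
n1-1 (MAX): max(-97, -63) = -63
n1-2-1 (MIN): min(-10, -41, -96, 2) = -96
n1-2-2 (MIN): min(-10, 33, 65) = -10
n1-2 (MAX): max(-96, -10) = -10
n1 (MIN): min(-63, -10) = -63
n2-1-1 (MIN): min(24, -63, -95) = -95
n2-1-2 (MIN): min(-81, -2, -62) = -81
n2-1-3 (MIN): min(-49, 73) = -49
n2-1 (MAX): max(-95, -81, -49) = -49
n2-2-1 (MIN): min(32, -64) = -64
n2-2-2 (MIN): min(97, -39, 1) = -39
n2-2-3 (MIN): min(-87, -36) = -87
n2-2 (MAX): max(-64, -39, -87) = -39
n2 (MIN): min(-49, -39) = -49
n3-1-1 (MIN): min(89, -4, -30) = -30
n3-1-2 (MIN): min(-65, 71, 95, 29) = -65
n3-1 (MAX): max(-30, -65) = -30
n3-2-1 (MIN): min(1, 2, 37) = 1
n3-2-2 (MIN): min(-58, 27, -48, -30) = -58
n3-2-3 (MIN): min(-7, 72) = -7
n3-2 (MAX): max(1, -58, -7) = 1
n3-3-1 (MIN): min(96, -23) = -23
n3-3-2 (MIN): min(65, 12, 99) = 12
n3-3-3 (MIN): min(-91, -53, 38, 3) = -91
n3-3-4 (MIN): min(80, -87, 58) = -87
n3-3 (MAX): max(-23, 12, -91, -87) = 12
n3-4-1 (MIN): min(85, -25) = -25
n3-4-2 (MIN): min(-74, 34) = -74
n3-4-3 (MIN): min(-31, 38) = -31
n3-4 (MAX): max(-25, -74, -31) = -25
n3 (MIN): min(-30, 1, 12, -25) = -30
r (MAX): max(-63, -49, -30) = -30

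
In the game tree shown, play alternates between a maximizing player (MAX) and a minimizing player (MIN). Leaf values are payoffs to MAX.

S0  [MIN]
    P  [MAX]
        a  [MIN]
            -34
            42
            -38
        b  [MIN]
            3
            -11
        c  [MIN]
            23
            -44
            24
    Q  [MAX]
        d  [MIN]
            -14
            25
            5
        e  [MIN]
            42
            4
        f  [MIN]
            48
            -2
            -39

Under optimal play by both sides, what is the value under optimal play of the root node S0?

-11

a (MIN): min(-34, 42, -38) = -38
b (MIN): min(3, -11) = -11
c (MIN): min(23, -44, 24) = -44
P (MAX): max(-38, -11, -44) = -11
d (MIN): min(-14, 25, 5) = -14
e (MIN): min(42, 4) = 4
f (MIN): min(48, -2, -39) = -39
Q (MAX): max(-14, 4, -39) = 4
S0 (MIN): min(-11, 4) = -11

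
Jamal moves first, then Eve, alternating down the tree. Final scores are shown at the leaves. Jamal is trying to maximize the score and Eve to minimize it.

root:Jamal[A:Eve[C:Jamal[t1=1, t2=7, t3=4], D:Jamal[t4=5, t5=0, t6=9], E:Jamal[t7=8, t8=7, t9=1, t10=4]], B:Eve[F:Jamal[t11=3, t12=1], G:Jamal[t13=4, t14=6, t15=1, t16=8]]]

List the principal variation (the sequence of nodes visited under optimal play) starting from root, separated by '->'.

root -> A -> C -> t2

C (Jamal): max(1, 7, 4) = 7
D (Jamal): max(5, 0, 9) = 9
E (Jamal): max(8, 7, 1, 4) = 8
A (Eve): min(7, 9, 8) = 7
F (Jamal): max(3, 1) = 3
G (Jamal): max(4, 6, 1, 8) = 8
B (Eve): min(3, 8) = 3
root (Jamal): max(7, 3) = 7
At root, Jamal picks A (highest: 7).
At A, Eve picks C (lowest: 7).
At C, Jamal picks t2 (highest: 7).
Terminal value 7.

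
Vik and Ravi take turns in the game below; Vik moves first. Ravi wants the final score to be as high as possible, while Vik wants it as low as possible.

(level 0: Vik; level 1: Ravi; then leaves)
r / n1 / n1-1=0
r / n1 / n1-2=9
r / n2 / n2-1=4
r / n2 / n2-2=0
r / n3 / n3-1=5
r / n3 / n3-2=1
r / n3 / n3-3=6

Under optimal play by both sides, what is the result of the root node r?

4

n1 (Ravi): max(0, 9) = 9
n2 (Ravi): max(4, 0) = 4
n3 (Ravi): max(5, 1, 6) = 6
r (Vik): min(9, 4, 6) = 4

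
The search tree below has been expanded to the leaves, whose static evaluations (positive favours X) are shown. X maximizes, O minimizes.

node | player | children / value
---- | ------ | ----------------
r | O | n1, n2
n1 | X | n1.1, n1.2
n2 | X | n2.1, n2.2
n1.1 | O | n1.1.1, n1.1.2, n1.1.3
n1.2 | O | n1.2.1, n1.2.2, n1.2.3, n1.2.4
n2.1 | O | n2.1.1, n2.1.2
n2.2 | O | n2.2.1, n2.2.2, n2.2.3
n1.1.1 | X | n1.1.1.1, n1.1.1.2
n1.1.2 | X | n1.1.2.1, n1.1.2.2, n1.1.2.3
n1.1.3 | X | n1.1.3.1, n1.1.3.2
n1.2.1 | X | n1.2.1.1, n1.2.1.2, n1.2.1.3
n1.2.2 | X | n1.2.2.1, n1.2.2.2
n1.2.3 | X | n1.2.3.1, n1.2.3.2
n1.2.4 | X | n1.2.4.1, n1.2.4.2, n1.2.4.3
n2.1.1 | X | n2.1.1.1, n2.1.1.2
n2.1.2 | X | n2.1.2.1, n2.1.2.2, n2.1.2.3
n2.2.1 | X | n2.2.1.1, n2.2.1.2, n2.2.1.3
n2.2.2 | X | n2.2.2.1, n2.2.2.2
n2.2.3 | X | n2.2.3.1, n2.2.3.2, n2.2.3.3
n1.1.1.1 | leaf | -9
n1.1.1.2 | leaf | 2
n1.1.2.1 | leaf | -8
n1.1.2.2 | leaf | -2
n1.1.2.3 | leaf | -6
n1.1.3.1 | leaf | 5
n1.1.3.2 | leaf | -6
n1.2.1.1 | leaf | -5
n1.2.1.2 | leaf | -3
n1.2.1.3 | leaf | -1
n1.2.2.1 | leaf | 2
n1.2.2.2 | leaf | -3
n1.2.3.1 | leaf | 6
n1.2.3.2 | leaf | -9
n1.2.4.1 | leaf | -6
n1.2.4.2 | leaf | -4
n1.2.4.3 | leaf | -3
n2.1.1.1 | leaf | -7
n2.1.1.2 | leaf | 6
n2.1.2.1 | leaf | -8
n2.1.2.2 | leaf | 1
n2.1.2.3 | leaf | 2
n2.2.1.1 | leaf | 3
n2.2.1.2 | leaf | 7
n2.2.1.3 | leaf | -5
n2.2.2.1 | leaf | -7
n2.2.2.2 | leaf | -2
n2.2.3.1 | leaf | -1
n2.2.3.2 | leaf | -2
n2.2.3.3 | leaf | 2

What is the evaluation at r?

-2

n1.1.1 (X): max(-9, 2) = 2
n1.1.2 (X): max(-8, -2, -6) = -2
n1.1.3 (X): max(5, -6) = 5
n1.1 (O): min(2, -2, 5) = -2
n1.2.1 (X): max(-5, -3, -1) = -1
n1.2.2 (X): max(2, -3) = 2
n1.2.3 (X): max(6, -9) = 6
n1.2.4 (X): max(-6, -4, -3) = -3
n1.2 (O): min(-1, 2, 6, -3) = -3
n1 (X): max(-2, -3) = -2
n2.1.1 (X): max(-7, 6) = 6
n2.1.2 (X): max(-8, 1, 2) = 2
n2.1 (O): min(6, 2) = 2
n2.2.1 (X): max(3, 7, -5) = 7
n2.2.2 (X): max(-7, -2) = -2
n2.2.3 (X): max(-1, -2, 2) = 2
n2.2 (O): min(7, -2, 2) = -2
n2 (X): max(2, -2) = 2
r (O): min(-2, 2) = -2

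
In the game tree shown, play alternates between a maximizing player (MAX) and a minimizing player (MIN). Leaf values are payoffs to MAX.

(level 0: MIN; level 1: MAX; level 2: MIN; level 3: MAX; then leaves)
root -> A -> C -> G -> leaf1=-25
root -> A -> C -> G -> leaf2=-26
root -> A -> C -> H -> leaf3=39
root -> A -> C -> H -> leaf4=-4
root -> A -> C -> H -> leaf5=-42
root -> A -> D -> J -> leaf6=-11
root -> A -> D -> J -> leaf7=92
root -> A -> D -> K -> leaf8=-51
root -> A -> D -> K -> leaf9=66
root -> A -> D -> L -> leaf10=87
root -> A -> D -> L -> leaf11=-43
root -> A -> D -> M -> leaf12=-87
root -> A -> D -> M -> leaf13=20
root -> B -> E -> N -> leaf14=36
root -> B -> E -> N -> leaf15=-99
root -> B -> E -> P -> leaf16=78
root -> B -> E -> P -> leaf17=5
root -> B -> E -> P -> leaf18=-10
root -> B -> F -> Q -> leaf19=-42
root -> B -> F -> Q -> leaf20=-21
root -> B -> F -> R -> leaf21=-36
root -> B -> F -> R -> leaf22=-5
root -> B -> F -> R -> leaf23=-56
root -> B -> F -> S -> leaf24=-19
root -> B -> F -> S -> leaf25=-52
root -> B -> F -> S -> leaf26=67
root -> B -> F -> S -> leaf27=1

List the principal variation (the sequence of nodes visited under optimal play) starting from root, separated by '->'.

G (MAX): max(-25, -26) = -25
H (MAX): max(39, -4, -42) = 39
C (MIN): min(-25, 39) = -25
J (MAX): max(-11, 92) = 92
K (MAX): max(-51, 66) = 66
L (MAX): max(87, -43) = 87
M (MAX): max(-87, 20) = 20
D (MIN): min(92, 66, 87, 20) = 20
A (MAX): max(-25, 20) = 20
N (MAX): max(36, -99) = 36
P (MAX): max(78, 5, -10) = 78
E (MIN): min(36, 78) = 36
Q (MAX): max(-42, -21) = -21
R (MAX): max(-36, -5, -56) = -5
S (MAX): max(-19, -52, 67, 1) = 67
F (MIN): min(-21, -5, 67) = -21
B (MAX): max(36, -21) = 36
root (MIN): min(20, 36) = 20
At root, MIN picks A (lowest: 20).
At A, MAX picks D (highest: 20).
At D, MIN picks M (lowest: 20).
At M, MAX picks leaf13 (highest: 20).
Terminal value 20.

root -> A -> D -> M -> leaf13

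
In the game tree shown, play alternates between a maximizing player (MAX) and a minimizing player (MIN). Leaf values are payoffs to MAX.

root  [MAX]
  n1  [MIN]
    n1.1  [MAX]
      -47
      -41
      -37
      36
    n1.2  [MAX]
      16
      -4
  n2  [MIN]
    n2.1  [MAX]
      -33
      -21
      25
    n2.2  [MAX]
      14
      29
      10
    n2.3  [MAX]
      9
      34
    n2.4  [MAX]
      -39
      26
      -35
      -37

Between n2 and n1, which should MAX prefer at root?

n2.1 (MAX): max(-33, -21, 25) = 25
n2.2 (MAX): max(14, 29, 10) = 29
n2.3 (MAX): max(9, 34) = 34
n2.4 (MAX): max(-39, 26, -35, -37) = 26
n2 (MIN): min(25, 29, 34, 26) = 25
n1.1 (MAX): max(-47, -41, -37, 36) = 36
n1.2 (MAX): max(16, -4) = 16
n1 (MIN): min(36, 16) = 16
MAX prefers the higher value; n2=25, n1=16. n2 is better since 25 > 16.

n2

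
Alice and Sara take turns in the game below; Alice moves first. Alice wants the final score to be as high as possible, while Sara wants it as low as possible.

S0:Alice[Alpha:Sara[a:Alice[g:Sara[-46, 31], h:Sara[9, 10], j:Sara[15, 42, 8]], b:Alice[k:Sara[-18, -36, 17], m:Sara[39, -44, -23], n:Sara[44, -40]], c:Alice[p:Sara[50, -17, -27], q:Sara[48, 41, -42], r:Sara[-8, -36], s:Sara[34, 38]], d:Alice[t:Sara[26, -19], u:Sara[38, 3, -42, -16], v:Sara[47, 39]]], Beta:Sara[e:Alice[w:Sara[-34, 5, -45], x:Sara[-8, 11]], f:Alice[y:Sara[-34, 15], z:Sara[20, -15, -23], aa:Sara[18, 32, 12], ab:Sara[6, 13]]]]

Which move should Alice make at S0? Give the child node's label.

g (Sara): min(-46, 31) = -46
h (Sara): min(9, 10) = 9
j (Sara): min(15, 42, 8) = 8
a (Alice): max(-46, 9, 8) = 9
k (Sara): min(-18, -36, 17) = -36
m (Sara): min(39, -44, -23) = -44
n (Sara): min(44, -40) = -40
b (Alice): max(-36, -44, -40) = -36
p (Sara): min(50, -17, -27) = -27
q (Sara): min(48, 41, -42) = -42
r (Sara): min(-8, -36) = -36
s (Sara): min(34, 38) = 34
c (Alice): max(-27, -42, -36, 34) = 34
t (Sara): min(26, -19) = -19
u (Sara): min(38, 3, -42, -16) = -42
v (Sara): min(47, 39) = 39
d (Alice): max(-19, -42, 39) = 39
Alpha (Sara): min(9, -36, 34, 39) = -36
w (Sara): min(-34, 5, -45) = -45
x (Sara): min(-8, 11) = -8
e (Alice): max(-45, -8) = -8
y (Sara): min(-34, 15) = -34
z (Sara): min(20, -15, -23) = -23
aa (Sara): min(18, 32, 12) = 12
ab (Sara): min(6, 13) = 6
f (Alice): max(-34, -23, 12, 6) = 12
Beta (Sara): min(-8, 12) = -8
S0 (Alice): max(-36, -8) = -8
Alice at S0 wants the highest of {Alpha=-36, Beta=-8}, so chooses Beta.

Beta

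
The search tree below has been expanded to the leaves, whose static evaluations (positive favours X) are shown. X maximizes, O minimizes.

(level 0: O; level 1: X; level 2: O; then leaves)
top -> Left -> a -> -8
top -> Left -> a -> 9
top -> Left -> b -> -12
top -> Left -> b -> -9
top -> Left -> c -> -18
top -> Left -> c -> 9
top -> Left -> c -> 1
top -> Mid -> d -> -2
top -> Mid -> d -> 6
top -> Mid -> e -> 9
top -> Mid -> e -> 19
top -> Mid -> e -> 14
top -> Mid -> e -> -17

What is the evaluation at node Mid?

-2

d (O): min(-2, 6) = -2
e (O): min(9, 19, 14, -17) = -17
Mid (X): max(-2, -17) = -2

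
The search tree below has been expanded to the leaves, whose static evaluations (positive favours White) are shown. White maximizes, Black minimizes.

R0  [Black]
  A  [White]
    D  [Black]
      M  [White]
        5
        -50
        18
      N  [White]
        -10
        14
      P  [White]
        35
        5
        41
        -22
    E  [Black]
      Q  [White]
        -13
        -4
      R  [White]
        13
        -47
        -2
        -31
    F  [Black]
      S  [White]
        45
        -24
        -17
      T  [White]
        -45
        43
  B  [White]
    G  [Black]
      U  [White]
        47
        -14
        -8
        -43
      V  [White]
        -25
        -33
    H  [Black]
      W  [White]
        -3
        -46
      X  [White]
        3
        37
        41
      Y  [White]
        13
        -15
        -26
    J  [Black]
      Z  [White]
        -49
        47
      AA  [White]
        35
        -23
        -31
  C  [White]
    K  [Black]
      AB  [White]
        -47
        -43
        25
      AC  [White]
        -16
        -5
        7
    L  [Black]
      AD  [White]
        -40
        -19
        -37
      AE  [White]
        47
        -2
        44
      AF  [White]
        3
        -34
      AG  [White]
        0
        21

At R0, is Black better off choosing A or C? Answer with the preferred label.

M (White): max(5, -50, 18) = 18
N (White): max(-10, 14) = 14
P (White): max(35, 5, 41, -22) = 41
D (Black): min(18, 14, 41) = 14
Q (White): max(-13, -4) = -4
R (White): max(13, -47, -2, -31) = 13
E (Black): min(-4, 13) = -4
S (White): max(45, -24, -17) = 45
T (White): max(-45, 43) = 43
F (Black): min(45, 43) = 43
A (White): max(14, -4, 43) = 43
AB (White): max(-47, -43, 25) = 25
AC (White): max(-16, -5, 7) = 7
K (Black): min(25, 7) = 7
AD (White): max(-40, -19, -37) = -19
AE (White): max(47, -2, 44) = 47
AF (White): max(3, -34) = 3
AG (White): max(0, 21) = 21
L (Black): min(-19, 47, 3, 21) = -19
C (White): max(7, -19) = 7
Black prefers the lower value; A=43, C=7. C is better since 7 < 43.

C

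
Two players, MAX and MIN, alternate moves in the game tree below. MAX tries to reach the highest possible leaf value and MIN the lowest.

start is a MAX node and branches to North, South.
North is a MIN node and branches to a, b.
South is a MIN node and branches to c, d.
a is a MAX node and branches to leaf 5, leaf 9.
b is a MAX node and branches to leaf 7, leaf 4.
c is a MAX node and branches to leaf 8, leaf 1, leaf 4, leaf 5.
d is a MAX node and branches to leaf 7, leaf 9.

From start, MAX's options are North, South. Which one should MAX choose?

South

a (MAX): max(5, 9) = 9
b (MAX): max(7, 4) = 7
North (MIN): min(9, 7) = 7
c (MAX): max(8, 1, 4, 5) = 8
d (MAX): max(7, 9) = 9
South (MIN): min(8, 9) = 8
start (MAX): max(7, 8) = 8
MAX at start wants the highest of {North=7, South=8}, so chooses South.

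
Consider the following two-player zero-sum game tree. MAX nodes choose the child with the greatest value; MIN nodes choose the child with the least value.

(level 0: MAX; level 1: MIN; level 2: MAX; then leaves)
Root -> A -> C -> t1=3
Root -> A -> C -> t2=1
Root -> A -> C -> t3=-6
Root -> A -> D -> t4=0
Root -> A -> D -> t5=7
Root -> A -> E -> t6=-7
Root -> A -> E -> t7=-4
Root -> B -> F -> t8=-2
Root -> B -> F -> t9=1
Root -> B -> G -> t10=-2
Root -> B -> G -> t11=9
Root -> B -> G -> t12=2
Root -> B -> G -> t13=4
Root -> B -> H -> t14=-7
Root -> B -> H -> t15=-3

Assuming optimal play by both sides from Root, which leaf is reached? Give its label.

t15

C (MAX): max(3, 1, -6) = 3
D (MAX): max(0, 7) = 7
E (MAX): max(-7, -4) = -4
A (MIN): min(3, 7, -4) = -4
F (MAX): max(-2, 1) = 1
G (MAX): max(-2, 9, 2, 4) = 9
H (MAX): max(-7, -3) = -3
B (MIN): min(1, 9, -3) = -3
Root (MAX): max(-4, -3) = -3
At Root, MAX picks B (highest: -3).
At B, MIN picks H (lowest: -3).
At H, MAX picks t15 (highest: -3).
Terminal value -3.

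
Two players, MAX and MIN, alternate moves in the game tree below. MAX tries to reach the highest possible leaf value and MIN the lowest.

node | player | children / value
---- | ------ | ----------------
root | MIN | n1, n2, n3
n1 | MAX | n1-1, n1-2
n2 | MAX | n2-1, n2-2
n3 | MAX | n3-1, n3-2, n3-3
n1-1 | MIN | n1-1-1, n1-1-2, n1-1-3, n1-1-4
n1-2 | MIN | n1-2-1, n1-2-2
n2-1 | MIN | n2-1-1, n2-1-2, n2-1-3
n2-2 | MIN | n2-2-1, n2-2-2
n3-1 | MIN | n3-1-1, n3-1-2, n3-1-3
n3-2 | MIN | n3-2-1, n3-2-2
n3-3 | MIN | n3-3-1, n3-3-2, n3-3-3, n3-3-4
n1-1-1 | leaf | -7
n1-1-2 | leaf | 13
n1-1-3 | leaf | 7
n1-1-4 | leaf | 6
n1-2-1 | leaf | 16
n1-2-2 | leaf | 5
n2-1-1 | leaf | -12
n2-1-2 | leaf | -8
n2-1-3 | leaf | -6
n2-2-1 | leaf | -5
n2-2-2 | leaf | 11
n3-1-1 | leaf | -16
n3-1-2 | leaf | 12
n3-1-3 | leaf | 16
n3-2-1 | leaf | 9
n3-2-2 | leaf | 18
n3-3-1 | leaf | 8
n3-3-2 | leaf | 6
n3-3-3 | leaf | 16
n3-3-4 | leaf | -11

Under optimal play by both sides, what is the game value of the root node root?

-5

n1-1 (MIN): min(-7, 13, 7, 6) = -7
n1-2 (MIN): min(16, 5) = 5
n1 (MAX): max(-7, 5) = 5
n2-1 (MIN): min(-12, -8, -6) = -12
n2-2 (MIN): min(-5, 11) = -5
n2 (MAX): max(-12, -5) = -5
n3-1 (MIN): min(-16, 12, 16) = -16
n3-2 (MIN): min(9, 18) = 9
n3-3 (MIN): min(8, 6, 16, -11) = -11
n3 (MAX): max(-16, 9, -11) = 9
root (MIN): min(5, -5, 9) = -5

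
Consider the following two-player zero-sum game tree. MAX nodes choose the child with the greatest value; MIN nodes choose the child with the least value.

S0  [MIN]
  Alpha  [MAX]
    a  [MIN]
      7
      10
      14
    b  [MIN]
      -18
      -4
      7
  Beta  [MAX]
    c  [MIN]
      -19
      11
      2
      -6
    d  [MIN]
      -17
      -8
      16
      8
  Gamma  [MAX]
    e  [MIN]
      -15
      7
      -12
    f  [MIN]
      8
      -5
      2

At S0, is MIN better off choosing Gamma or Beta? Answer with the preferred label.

e (MIN): min(-15, 7, -12) = -15
f (MIN): min(8, -5, 2) = -5
Gamma (MAX): max(-15, -5) = -5
c (MIN): min(-19, 11, 2, -6) = -19
d (MIN): min(-17, -8, 16, 8) = -17
Beta (MAX): max(-19, -17) = -17
MIN prefers the lower value; Gamma=-5, Beta=-17. Beta is better since -17 < -5.

Beta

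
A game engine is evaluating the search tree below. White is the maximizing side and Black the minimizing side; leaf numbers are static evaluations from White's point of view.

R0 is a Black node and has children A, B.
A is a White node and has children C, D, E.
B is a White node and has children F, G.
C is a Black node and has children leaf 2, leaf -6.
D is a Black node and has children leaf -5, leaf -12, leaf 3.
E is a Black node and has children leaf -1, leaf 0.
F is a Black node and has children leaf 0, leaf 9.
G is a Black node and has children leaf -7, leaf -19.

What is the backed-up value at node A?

C (Black): min(2, -6) = -6
D (Black): min(-5, -12, 3) = -12
E (Black): min(-1, 0) = -1
A (White): max(-6, -12, -1) = -1

-1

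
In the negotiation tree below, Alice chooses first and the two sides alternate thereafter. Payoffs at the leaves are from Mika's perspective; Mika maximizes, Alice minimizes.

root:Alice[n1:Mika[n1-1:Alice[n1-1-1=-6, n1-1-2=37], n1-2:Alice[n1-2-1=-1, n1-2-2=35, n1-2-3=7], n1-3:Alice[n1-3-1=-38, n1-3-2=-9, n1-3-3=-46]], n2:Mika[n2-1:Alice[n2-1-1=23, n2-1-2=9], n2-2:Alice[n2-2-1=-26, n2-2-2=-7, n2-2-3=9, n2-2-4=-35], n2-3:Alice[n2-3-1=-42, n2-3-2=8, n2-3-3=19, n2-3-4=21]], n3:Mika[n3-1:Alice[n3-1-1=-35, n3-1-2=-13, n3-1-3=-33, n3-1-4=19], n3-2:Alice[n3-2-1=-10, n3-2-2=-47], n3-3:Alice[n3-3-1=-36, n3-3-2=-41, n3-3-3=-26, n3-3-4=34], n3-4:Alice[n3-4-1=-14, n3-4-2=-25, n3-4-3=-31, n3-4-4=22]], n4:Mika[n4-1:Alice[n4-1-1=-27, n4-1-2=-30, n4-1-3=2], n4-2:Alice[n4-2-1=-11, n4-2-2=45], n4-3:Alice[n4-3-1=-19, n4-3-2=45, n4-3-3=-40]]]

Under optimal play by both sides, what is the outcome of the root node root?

n1-1 (Alice): min(-6, 37) = -6
n1-2 (Alice): min(-1, 35, 7) = -1
n1-3 (Alice): min(-38, -9, -46) = -46
n1 (Mika): max(-6, -1, -46) = -1
n2-1 (Alice): min(23, 9) = 9
n2-2 (Alice): min(-26, -7, 9, -35) = -35
n2-3 (Alice): min(-42, 8, 19, 21) = -42
n2 (Mika): max(9, -35, -42) = 9
n3-1 (Alice): min(-35, -13, -33, 19) = -35
n3-2 (Alice): min(-10, -47) = -47
n3-3 (Alice): min(-36, -41, -26, 34) = -41
n3-4 (Alice): min(-14, -25, -31, 22) = -31
n3 (Mika): max(-35, -47, -41, -31) = -31
n4-1 (Alice): min(-27, -30, 2) = -30
n4-2 (Alice): min(-11, 45) = -11
n4-3 (Alice): min(-19, 45, -40) = -40
n4 (Mika): max(-30, -11, -40) = -11
root (Alice): min(-1, 9, -31, -11) = -31

-31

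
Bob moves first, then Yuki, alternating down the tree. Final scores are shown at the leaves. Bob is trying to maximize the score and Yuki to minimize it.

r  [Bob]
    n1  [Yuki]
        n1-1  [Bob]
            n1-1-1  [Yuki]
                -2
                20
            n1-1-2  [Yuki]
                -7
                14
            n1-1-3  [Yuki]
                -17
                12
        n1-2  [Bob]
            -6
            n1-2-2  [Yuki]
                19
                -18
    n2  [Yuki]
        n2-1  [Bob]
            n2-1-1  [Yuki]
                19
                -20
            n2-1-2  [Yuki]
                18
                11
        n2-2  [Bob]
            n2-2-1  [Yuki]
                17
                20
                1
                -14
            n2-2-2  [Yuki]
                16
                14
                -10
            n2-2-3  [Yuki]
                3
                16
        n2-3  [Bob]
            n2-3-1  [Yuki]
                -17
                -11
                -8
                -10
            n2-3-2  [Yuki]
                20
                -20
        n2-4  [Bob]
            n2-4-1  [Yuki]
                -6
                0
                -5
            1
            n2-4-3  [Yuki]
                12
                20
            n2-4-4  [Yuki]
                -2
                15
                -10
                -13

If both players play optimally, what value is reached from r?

n1-1-1 (Yuki): min(-2, 20) = -2
n1-1-2 (Yuki): min(-7, 14) = -7
n1-1-3 (Yuki): min(-17, 12) = -17
n1-1 (Bob): max(-2, -7, -17) = -2
n1-2-2 (Yuki): min(19, -18) = -18
n1-2 (Bob): max(-6, -18) = -6
n1 (Yuki): min(-2, -6) = -6
n2-1-1 (Yuki): min(19, -20) = -20
n2-1-2 (Yuki): min(18, 11) = 11
n2-1 (Bob): max(-20, 11) = 11
n2-2-1 (Yuki): min(17, 20, 1, -14) = -14
n2-2-2 (Yuki): min(16, 14, -10) = -10
n2-2-3 (Yuki): min(3, 16) = 3
n2-2 (Bob): max(-14, -10, 3) = 3
n2-3-1 (Yuki): min(-17, -11, -8, -10) = -17
n2-3-2 (Yuki): min(20, -20) = -20
n2-3 (Bob): max(-17, -20) = -17
n2-4-1 (Yuki): min(-6, 0, -5) = -6
n2-4-3 (Yuki): min(12, 20) = 12
n2-4-4 (Yuki): min(-2, 15, -10, -13) = -13
n2-4 (Bob): max(-6, 1, 12, -13) = 12
n2 (Yuki): min(11, 3, -17, 12) = -17
r (Bob): max(-6, -17) = -6

-6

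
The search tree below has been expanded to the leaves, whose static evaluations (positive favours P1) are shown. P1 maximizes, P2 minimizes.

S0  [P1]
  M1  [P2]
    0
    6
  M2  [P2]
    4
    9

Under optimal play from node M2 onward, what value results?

M2 (P2): min(4, 9) = 4

4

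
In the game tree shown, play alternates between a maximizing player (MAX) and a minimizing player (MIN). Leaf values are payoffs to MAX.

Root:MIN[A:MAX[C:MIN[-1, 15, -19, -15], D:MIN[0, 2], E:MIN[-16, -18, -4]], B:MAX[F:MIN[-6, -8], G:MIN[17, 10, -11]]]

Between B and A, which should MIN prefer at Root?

B

F (MIN): min(-6, -8) = -8
G (MIN): min(17, 10, -11) = -11
B (MAX): max(-8, -11) = -8
C (MIN): min(-1, 15, -19, -15) = -19
D (MIN): min(0, 2) = 0
E (MIN): min(-16, -18, -4) = -18
A (MAX): max(-19, 0, -18) = 0
MIN prefers the lower value; B=-8, A=0. B is better since -8 < 0.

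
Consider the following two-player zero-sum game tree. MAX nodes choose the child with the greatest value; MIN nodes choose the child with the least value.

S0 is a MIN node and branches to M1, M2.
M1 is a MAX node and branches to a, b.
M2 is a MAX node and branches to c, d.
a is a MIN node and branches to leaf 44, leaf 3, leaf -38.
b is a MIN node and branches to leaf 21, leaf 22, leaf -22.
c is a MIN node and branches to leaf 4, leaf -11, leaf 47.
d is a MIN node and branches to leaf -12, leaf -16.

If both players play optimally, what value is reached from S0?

a (MIN): min(44, 3, -38) = -38
b (MIN): min(21, 22, -22) = -22
M1 (MAX): max(-38, -22) = -22
c (MIN): min(4, -11, 47) = -11
d (MIN): min(-12, -16) = -16
M2 (MAX): max(-11, -16) = -11
S0 (MIN): min(-22, -11) = -22

-22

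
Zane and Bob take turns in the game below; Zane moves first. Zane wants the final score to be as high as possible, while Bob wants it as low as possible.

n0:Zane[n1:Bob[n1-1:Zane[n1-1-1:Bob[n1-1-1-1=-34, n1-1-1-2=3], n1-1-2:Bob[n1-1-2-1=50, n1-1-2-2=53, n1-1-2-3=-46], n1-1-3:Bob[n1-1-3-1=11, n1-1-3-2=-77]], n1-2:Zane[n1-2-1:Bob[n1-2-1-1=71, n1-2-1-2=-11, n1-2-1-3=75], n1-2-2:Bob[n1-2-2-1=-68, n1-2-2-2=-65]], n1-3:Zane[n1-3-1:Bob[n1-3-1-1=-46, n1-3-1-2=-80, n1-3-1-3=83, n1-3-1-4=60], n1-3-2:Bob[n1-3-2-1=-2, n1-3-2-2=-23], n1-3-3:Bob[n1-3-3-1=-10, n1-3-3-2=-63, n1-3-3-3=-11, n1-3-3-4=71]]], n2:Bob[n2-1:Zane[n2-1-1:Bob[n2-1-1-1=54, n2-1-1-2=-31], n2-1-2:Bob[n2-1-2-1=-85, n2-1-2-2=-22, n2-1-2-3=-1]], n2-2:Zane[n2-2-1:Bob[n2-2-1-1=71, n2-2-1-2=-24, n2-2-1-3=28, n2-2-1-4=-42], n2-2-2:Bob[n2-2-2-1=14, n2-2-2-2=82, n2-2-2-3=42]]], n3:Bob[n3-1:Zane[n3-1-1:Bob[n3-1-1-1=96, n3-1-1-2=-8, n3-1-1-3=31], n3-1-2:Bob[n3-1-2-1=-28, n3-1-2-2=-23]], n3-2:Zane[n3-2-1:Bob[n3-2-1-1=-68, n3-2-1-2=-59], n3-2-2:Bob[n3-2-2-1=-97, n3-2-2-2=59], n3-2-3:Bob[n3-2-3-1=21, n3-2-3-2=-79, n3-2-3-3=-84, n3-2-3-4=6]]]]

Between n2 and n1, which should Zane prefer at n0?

n2

n2-1-1 (Bob): min(54, -31) = -31
n2-1-2 (Bob): min(-85, -22, -1) = -85
n2-1 (Zane): max(-31, -85) = -31
n2-2-1 (Bob): min(71, -24, 28, -42) = -42
n2-2-2 (Bob): min(14, 82, 42) = 14
n2-2 (Zane): max(-42, 14) = 14
n2 (Bob): min(-31, 14) = -31
n1-1-1 (Bob): min(-34, 3) = -34
n1-1-2 (Bob): min(50, 53, -46) = -46
n1-1-3 (Bob): min(11, -77) = -77
n1-1 (Zane): max(-34, -46, -77) = -34
n1-2-1 (Bob): min(71, -11, 75) = -11
n1-2-2 (Bob): min(-68, -65) = -68
n1-2 (Zane): max(-11, -68) = -11
n1-3-1 (Bob): min(-46, -80, 83, 60) = -80
n1-3-2 (Bob): min(-2, -23) = -23
n1-3-3 (Bob): min(-10, -63, -11, 71) = -63
n1-3 (Zane): max(-80, -23, -63) = -23
n1 (Bob): min(-34, -11, -23) = -34
Zane prefers the higher value; n2=-31, n1=-34. n2 is better since -31 > -34.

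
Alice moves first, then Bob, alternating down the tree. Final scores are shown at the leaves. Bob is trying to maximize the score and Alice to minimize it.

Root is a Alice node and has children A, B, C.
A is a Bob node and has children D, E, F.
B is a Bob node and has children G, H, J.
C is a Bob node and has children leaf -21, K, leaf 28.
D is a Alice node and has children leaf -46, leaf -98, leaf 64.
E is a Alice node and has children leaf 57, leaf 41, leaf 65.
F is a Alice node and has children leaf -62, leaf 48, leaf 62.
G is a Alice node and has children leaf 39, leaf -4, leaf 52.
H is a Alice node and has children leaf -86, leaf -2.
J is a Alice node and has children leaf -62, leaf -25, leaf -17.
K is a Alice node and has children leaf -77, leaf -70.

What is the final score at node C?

K (Alice): min(-77, -70) = -77
C (Bob): max(-21, -77, 28) = 28

28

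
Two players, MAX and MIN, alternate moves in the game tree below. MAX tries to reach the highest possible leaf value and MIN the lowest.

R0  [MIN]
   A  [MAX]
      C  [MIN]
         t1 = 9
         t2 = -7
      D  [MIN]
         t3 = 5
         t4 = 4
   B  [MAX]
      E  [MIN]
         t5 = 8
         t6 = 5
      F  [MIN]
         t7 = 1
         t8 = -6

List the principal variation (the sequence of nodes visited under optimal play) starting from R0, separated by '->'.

C (MIN): min(9, -7) = -7
D (MIN): min(5, 4) = 4
A (MAX): max(-7, 4) = 4
E (MIN): min(8, 5) = 5
F (MIN): min(1, -6) = -6
B (MAX): max(5, -6) = 5
R0 (MIN): min(4, 5) = 4
At R0, MIN picks A (lowest: 4).
At A, MAX picks D (highest: 4).
At D, MIN picks t4 (lowest: 4).
Terminal value 4.

R0 -> A -> D -> t4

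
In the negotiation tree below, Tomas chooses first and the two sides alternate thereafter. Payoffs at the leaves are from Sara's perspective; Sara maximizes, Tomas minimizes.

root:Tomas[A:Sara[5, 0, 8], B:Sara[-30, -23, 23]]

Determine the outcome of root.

8

A (Sara): max(5, 0, 8) = 8
B (Sara): max(-30, -23, 23) = 23
root (Tomas): min(8, 23) = 8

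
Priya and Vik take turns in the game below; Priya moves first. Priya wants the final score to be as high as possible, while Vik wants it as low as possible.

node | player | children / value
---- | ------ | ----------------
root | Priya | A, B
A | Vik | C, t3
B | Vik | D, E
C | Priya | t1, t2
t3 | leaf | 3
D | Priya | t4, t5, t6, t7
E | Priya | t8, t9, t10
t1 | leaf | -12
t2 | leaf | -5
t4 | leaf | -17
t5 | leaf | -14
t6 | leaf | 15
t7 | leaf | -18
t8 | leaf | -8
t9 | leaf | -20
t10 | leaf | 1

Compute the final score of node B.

1

D (Priya): max(-17, -14, 15, -18) = 15
E (Priya): max(-8, -20, 1) = 1
B (Vik): min(15, 1) = 1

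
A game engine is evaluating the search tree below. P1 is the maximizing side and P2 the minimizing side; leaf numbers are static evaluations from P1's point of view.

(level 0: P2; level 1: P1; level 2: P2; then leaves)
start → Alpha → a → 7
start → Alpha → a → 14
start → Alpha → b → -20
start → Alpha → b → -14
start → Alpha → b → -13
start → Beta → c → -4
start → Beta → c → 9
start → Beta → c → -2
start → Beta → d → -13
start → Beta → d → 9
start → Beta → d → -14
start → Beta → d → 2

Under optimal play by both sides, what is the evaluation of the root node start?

a (P2): min(7, 14) = 7
b (P2): min(-20, -14, -13) = -20
Alpha (P1): max(7, -20) = 7
c (P2): min(-4, 9, -2) = -4
d (P2): min(-13, 9, -14, 2) = -14
Beta (P1): max(-4, -14) = -4
start (P2): min(7, -4) = -4

-4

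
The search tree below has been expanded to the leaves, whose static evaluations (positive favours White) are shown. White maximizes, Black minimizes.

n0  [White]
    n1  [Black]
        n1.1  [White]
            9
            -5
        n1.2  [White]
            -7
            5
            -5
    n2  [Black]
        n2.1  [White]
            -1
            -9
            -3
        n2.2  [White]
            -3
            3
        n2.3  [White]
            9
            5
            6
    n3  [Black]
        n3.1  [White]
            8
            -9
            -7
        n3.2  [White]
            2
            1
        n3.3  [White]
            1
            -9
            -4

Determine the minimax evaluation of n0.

n1.1 (White): max(9, -5) = 9
n1.2 (White): max(-7, 5, -5) = 5
n1 (Black): min(9, 5) = 5
n2.1 (White): max(-1, -9, -3) = -1
n2.2 (White): max(-3, 3) = 3
n2.3 (White): max(9, 5, 6) = 9
n2 (Black): min(-1, 3, 9) = -1
n3.1 (White): max(8, -9, -7) = 8
n3.2 (White): max(2, 1) = 2
n3.3 (White): max(1, -9, -4) = 1
n3 (Black): min(8, 2, 1) = 1
n0 (White): max(5, -1, 1) = 5

5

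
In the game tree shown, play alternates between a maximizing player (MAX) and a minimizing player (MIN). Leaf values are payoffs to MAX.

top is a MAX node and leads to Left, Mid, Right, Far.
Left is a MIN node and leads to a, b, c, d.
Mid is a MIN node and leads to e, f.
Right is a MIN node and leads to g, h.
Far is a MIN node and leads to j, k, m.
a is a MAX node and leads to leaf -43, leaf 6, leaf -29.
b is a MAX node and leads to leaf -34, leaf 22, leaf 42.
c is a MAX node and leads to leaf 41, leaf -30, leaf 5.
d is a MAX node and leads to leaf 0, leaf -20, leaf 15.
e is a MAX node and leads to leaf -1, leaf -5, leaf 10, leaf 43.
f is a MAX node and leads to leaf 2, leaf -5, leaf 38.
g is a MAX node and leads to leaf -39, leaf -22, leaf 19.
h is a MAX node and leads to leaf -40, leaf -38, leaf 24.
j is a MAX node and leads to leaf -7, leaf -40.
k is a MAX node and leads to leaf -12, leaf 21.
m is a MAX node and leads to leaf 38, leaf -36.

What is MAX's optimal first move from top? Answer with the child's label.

Mid

a (MAX): max(-43, 6, -29) = 6
b (MAX): max(-34, 22, 42) = 42
c (MAX): max(41, -30, 5) = 41
d (MAX): max(0, -20, 15) = 15
Left (MIN): min(6, 42, 41, 15) = 6
e (MAX): max(-1, -5, 10, 43) = 43
f (MAX): max(2, -5, 38) = 38
Mid (MIN): min(43, 38) = 38
g (MAX): max(-39, -22, 19) = 19
h (MAX): max(-40, -38, 24) = 24
Right (MIN): min(19, 24) = 19
j (MAX): max(-7, -40) = -7
k (MAX): max(-12, 21) = 21
m (MAX): max(38, -36) = 38
Far (MIN): min(-7, 21, 38) = -7
top (MAX): max(6, 38, 19, -7) = 38
MAX at top wants the highest of {Left=6, Mid=38, Right=19, Far=-7}, so chooses Mid.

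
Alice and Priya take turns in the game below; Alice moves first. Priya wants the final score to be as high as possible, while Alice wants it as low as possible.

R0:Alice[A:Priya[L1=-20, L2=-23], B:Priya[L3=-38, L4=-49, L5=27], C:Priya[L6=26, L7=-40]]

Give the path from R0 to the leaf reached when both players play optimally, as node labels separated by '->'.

A (Priya): max(-20, -23) = -20
B (Priya): max(-38, -49, 27) = 27
C (Priya): max(26, -40) = 26
R0 (Alice): min(-20, 27, 26) = -20
At R0, Alice picks A (lowest: -20).
At A, Priya picks L1 (highest: -20).
Terminal value -20.

R0 -> A -> L1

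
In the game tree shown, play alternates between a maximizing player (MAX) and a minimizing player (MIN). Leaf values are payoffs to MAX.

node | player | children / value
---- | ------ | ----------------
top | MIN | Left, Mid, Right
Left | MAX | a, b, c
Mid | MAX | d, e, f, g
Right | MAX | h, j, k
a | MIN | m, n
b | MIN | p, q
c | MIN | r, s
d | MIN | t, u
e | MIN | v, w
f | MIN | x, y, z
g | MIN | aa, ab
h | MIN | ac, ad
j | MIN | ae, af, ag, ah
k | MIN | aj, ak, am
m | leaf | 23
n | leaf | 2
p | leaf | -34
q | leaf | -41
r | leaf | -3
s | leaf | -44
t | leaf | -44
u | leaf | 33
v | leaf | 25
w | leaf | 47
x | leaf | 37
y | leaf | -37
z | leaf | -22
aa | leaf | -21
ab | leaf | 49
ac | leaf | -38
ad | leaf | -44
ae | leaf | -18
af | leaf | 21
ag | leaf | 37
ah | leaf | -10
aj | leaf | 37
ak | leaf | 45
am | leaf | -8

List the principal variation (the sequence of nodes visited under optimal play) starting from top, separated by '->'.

top -> Right -> k -> am

a (MIN): min(23, 2) = 2
b (MIN): min(-34, -41) = -41
c (MIN): min(-3, -44) = -44
Left (MAX): max(2, -41, -44) = 2
d (MIN): min(-44, 33) = -44
e (MIN): min(25, 47) = 25
f (MIN): min(37, -37, -22) = -37
g (MIN): min(-21, 49) = -21
Mid (MAX): max(-44, 25, -37, -21) = 25
h (MIN): min(-38, -44) = -44
j (MIN): min(-18, 21, 37, -10) = -18
k (MIN): min(37, 45, -8) = -8
Right (MAX): max(-44, -18, -8) = -8
top (MIN): min(2, 25, -8) = -8
At top, MIN picks Right (lowest: -8).
At Right, MAX picks k (highest: -8).
At k, MIN picks am (lowest: -8).
Terminal value -8.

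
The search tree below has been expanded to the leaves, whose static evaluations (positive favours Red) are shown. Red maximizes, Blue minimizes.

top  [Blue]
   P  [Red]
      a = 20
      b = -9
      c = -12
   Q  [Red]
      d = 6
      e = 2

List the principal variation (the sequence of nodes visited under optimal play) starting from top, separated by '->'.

top -> Q -> d

P (Red): max(20, -9, -12) = 20
Q (Red): max(6, 2) = 6
top (Blue): min(20, 6) = 6
At top, Blue picks Q (lowest: 6).
At Q, Red picks d (highest: 6).
Terminal value 6.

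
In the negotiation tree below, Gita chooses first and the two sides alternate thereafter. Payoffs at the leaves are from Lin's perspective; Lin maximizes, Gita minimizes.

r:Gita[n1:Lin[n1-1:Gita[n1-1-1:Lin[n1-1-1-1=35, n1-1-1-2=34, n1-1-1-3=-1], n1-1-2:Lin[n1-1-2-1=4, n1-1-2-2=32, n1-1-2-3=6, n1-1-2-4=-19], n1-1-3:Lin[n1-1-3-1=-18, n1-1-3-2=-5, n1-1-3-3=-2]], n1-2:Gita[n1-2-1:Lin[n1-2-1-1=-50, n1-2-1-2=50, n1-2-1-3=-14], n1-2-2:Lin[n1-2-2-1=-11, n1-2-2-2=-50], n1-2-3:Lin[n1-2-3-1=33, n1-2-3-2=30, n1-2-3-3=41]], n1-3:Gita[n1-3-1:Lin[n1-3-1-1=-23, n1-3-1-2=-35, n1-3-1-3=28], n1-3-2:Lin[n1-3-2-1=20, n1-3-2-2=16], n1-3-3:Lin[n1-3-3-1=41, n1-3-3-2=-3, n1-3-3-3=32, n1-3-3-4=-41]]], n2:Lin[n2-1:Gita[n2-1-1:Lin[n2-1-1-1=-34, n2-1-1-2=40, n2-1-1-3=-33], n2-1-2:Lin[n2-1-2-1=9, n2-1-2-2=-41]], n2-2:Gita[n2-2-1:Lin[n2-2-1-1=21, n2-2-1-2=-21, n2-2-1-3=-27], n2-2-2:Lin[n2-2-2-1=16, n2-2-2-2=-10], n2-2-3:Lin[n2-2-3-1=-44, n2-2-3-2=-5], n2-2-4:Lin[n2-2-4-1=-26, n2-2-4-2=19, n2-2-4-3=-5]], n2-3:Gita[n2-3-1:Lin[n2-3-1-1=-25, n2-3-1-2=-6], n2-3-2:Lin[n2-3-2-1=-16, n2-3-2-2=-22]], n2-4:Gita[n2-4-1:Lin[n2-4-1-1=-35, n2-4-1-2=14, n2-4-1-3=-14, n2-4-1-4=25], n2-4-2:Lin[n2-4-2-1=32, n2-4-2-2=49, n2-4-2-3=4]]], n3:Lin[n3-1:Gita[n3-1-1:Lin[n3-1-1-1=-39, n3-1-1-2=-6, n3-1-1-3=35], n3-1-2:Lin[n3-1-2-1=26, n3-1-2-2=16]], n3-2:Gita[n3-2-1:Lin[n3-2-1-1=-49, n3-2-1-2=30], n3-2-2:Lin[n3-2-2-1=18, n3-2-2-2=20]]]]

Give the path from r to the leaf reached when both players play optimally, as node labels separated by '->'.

n1-1-1 (Lin): max(35, 34, -1) = 35
n1-1-2 (Lin): max(4, 32, 6, -19) = 32
n1-1-3 (Lin): max(-18, -5, -2) = -2
n1-1 (Gita): min(35, 32, -2) = -2
n1-2-1 (Lin): max(-50, 50, -14) = 50
n1-2-2 (Lin): max(-11, -50) = -11
n1-2-3 (Lin): max(33, 30, 41) = 41
n1-2 (Gita): min(50, -11, 41) = -11
n1-3-1 (Lin): max(-23, -35, 28) = 28
n1-3-2 (Lin): max(20, 16) = 20
n1-3-3 (Lin): max(41, -3, 32, -41) = 41
n1-3 (Gita): min(28, 20, 41) = 20
n1 (Lin): max(-2, -11, 20) = 20
n2-1-1 (Lin): max(-34, 40, -33) = 40
n2-1-2 (Lin): max(9, -41) = 9
n2-1 (Gita): min(40, 9) = 9
n2-2-1 (Lin): max(21, -21, -27) = 21
n2-2-2 (Lin): max(16, -10) = 16
n2-2-3 (Lin): max(-44, -5) = -5
n2-2-4 (Lin): max(-26, 19, -5) = 19
n2-2 (Gita): min(21, 16, -5, 19) = -5
n2-3-1 (Lin): max(-25, -6) = -6
n2-3-2 (Lin): max(-16, -22) = -16
n2-3 (Gita): min(-6, -16) = -16
n2-4-1 (Lin): max(-35, 14, -14, 25) = 25
n2-4-2 (Lin): max(32, 49, 4) = 49
n2-4 (Gita): min(25, 49) = 25
n2 (Lin): max(9, -5, -16, 25) = 25
n3-1-1 (Lin): max(-39, -6, 35) = 35
n3-1-2 (Lin): max(26, 16) = 26
n3-1 (Gita): min(35, 26) = 26
n3-2-1 (Lin): max(-49, 30) = 30
n3-2-2 (Lin): max(18, 20) = 20
n3-2 (Gita): min(30, 20) = 20
n3 (Lin): max(26, 20) = 26
r (Gita): min(20, 25, 26) = 20
At r, Gita picks n1 (lowest: 20).
At n1, Lin picks n1-3 (highest: 20).
At n1-3, Gita picks n1-3-2 (lowest: 20).
At n1-3-2, Lin picks n1-3-2-1 (highest: 20).
Terminal value 20.

r -> n1 -> n1-3 -> n1-3-2 -> n1-3-2-1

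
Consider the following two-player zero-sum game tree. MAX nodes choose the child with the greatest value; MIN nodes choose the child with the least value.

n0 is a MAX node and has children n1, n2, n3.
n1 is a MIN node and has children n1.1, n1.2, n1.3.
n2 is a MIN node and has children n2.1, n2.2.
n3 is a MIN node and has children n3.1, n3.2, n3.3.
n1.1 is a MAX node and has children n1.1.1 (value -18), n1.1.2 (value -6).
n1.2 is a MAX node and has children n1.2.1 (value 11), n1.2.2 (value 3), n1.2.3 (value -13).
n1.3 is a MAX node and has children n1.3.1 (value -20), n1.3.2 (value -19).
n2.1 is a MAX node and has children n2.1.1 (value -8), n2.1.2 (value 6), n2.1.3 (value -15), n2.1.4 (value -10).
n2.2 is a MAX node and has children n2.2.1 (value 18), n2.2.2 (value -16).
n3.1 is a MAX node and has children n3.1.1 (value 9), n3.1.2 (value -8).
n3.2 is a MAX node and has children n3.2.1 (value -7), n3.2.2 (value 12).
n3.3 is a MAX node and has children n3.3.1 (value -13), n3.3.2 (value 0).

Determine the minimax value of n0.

n1.1 (MAX): max(-18, -6) = -6
n1.2 (MAX): max(11, 3, -13) = 11
n1.3 (MAX): max(-20, -19) = -19
n1 (MIN): min(-6, 11, -19) = -19
n2.1 (MAX): max(-8, 6, -15, -10) = 6
n2.2 (MAX): max(18, -16) = 18
n2 (MIN): min(6, 18) = 6
n3.1 (MAX): max(9, -8) = 9
n3.2 (MAX): max(-7, 12) = 12
n3.3 (MAX): max(-13, 0) = 0
n3 (MIN): min(9, 12, 0) = 0
n0 (MAX): max(-19, 6, 0) = 6

6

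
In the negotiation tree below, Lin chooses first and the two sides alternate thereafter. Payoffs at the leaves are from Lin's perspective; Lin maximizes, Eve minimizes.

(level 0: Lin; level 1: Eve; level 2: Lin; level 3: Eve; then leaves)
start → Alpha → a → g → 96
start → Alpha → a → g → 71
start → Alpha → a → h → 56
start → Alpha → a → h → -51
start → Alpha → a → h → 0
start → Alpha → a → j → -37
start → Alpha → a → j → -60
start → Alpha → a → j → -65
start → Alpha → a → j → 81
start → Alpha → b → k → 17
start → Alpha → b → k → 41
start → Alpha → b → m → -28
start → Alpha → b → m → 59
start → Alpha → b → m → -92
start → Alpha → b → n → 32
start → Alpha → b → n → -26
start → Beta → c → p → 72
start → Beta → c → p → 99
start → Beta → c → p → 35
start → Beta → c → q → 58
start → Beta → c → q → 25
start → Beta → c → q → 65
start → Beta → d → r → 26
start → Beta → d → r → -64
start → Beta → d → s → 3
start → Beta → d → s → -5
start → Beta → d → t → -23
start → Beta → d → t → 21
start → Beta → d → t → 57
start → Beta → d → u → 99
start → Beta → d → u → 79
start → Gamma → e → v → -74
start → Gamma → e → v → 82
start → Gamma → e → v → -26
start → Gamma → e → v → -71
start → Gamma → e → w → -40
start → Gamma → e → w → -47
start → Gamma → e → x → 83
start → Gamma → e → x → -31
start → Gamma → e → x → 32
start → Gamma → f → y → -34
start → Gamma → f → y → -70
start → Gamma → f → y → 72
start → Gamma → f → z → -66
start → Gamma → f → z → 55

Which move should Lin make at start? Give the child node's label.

Beta

g (Eve): min(96, 71) = 71
h (Eve): min(56, -51, 0) = -51
j (Eve): min(-37, -60, -65, 81) = -65
a (Lin): max(71, -51, -65) = 71
k (Eve): min(17, 41) = 17
m (Eve): min(-28, 59, -92) = -92
n (Eve): min(32, -26) = -26
b (Lin): max(17, -92, -26) = 17
Alpha (Eve): min(71, 17) = 17
p (Eve): min(72, 99, 35) = 35
q (Eve): min(58, 25, 65) = 25
c (Lin): max(35, 25) = 35
r (Eve): min(26, -64) = -64
s (Eve): min(3, -5) = -5
t (Eve): min(-23, 21, 57) = -23
u (Eve): min(99, 79) = 79
d (Lin): max(-64, -5, -23, 79) = 79
Beta (Eve): min(35, 79) = 35
v (Eve): min(-74, 82, -26, -71) = -74
w (Eve): min(-40, -47) = -47
x (Eve): min(83, -31, 32) = -31
e (Lin): max(-74, -47, -31) = -31
y (Eve): min(-34, -70, 72) = -70
z (Eve): min(-66, 55) = -66
f (Lin): max(-70, -66) = -66
Gamma (Eve): min(-31, -66) = -66
start (Lin): max(17, 35, -66) = 35
Lin at start wants the highest of {Alpha=17, Beta=35, Gamma=-66}, so chooses Beta.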